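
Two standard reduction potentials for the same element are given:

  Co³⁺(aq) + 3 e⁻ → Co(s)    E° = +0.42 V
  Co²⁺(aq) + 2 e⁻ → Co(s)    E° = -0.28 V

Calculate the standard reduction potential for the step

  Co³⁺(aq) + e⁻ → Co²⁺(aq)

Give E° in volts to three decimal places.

Sequential free energies add, so n₃E°₃ = n₁E°₁ + n₂E°₂.
With n₃ = 3, and the known step contributing 2×(-0.28) V, the unknown satisfies 1·E° = 3×(+0.42) − 2×(-0.28) = +1.820.
E° = +1.820 / 1 = +1.820 V.

+1.820 V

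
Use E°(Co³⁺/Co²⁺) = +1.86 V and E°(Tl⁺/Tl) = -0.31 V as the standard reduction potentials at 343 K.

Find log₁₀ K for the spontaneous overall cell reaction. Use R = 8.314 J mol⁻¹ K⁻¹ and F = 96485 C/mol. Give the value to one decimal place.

31.9

Cathode: Co³⁺/Co²⁺; anode: Tl⁺/Tl. E°cell = (+1.86) − (-0.31) = +2.17 V, with n = 1.
ΔG° = −nFE° = −RT ln K, so ln K = nFE°/(RT) = (1)(96485)(+2.17) / ((8.314)(343)) = 73.420.
log₁₀ K = 73.420 / ln 10 = 31.9.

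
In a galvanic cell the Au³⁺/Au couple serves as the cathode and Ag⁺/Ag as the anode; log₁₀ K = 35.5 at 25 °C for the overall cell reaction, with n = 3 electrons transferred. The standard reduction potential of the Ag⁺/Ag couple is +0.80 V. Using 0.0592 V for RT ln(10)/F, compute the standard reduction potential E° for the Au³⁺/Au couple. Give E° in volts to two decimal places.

E°cell = (0.0592/n)·log K = (0.0592/3)(35.5) = +0.701 V.
Since Au³⁺/Au is the cathode and Ag⁺/Ag the anode, E°cell = E°(Au³⁺/Au) − E°(Ag⁺/Ag).
So E°(Au³⁺/Au) = E°cell + E°(Ag⁺/Ag) = +0.701 + (+0.80) = +1.50 V.

+1.50 V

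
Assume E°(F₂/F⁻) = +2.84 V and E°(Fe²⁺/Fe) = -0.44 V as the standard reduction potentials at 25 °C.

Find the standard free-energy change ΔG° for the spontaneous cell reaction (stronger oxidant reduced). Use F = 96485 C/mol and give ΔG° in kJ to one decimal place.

-632.9 kJ

F₂/F⁻ (E° = +2.84 V) is the cathode; Fe²⁺/Fe (E° = -0.44 V) is the anode, so E°cell = +3.28 V.
Balancing electrons gives n = 2 (lcm of 2 and 2).
ΔG° = −nFE° = −(2)(96485)(+3.28) = -632,942 J = -632.9 kJ.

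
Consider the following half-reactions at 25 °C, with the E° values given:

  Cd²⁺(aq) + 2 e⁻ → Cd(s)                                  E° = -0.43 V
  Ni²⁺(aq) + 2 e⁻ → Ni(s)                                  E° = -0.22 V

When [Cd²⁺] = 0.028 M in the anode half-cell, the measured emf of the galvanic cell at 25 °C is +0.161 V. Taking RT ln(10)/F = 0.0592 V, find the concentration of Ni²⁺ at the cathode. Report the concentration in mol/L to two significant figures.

Ni²⁺/Ni is the cathode, Cd²⁺/Cd the anode: E°cell = +0.21 V, n = 2.
Overall reaction: Ni²⁺(aq) + Cd(s) → Ni(s) + Cd²⁺(aq); Q = [Cd²⁺]^1/[Ni²⁺]^1.
From E = E° − (0.0592/n) log Q: log Q = (E° − E)·n/0.0592 = (+0.21 − (+0.161))·2/0.0592 = 1.6554.
So 1·log[Ni²⁺] = 1·log(0.028) − log Q = -1.5528 − (1.6554) = -3.2082; [Ni²⁺] = 10^(-3.2082) ≈ 0.00062 M.

0.00062 M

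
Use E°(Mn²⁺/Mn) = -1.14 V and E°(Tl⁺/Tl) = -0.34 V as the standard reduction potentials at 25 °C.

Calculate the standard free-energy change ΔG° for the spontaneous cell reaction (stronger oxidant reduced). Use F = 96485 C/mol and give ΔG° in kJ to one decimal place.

Tl⁺/Tl (E° = -0.34 V) is the cathode; Mn²⁺/Mn (E° = -1.14 V) is the anode, so E°cell = +0.80 V.
Balancing electrons gives n = 2 (lcm of 1 and 2).
ΔG° = −nFE° = −(2)(96485)(+0.80) = -154,376 J = -154.4 kJ.

-154.4 kJ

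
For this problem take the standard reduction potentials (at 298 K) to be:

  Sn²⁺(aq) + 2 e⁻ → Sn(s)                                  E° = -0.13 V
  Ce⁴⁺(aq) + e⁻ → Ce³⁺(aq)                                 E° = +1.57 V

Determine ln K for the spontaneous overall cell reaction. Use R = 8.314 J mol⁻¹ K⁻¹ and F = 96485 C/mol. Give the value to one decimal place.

132.4

Cathode: Ce⁴⁺/Ce³⁺; anode: Sn²⁺/Sn. E°cell = (+1.57) − (-0.13) = +1.70 V, with n = 2.
ΔG° = −nFE° = −RT ln K, so ln K = nFE°/(RT) = (2)(96485)(+1.70) / ((8.314)(298)) = 132.407.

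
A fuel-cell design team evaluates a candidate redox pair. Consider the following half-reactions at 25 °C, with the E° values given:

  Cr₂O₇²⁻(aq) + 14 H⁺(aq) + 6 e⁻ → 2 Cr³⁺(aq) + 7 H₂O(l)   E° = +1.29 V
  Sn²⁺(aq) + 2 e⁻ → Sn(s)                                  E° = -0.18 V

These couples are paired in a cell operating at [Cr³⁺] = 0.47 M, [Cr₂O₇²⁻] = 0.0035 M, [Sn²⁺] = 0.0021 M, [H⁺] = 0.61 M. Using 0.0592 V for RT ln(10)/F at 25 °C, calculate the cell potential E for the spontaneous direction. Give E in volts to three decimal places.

+1.502 V

Cr₂O₇²⁻/Cr³⁺ is the cathode (higher E°), Sn²⁺/Sn the anode: E°cell = +1.29 − (-0.18) = +1.47 V, n = 6.
Overall: Cr₂O₇²⁻(aq) + 14 H⁺(aq) + 3 Sn(s) → 2 Cr³⁺(aq) + 7 H₂O(l) + 3 Sn²⁺(aq)
Q = [Cr³⁺]^2·[Sn²⁺]^3 / ([Cr₂O₇²⁻]·[H⁺]^14); log Q = -3.228.
E = E° − (0.0592/n) log Q = +1.47 − (0.0592/6)(-3.228) = +1.502 V.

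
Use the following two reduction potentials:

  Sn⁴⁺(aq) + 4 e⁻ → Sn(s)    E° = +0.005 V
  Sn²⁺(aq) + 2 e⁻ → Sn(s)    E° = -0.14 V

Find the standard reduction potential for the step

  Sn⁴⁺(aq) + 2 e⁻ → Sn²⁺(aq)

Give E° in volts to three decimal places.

+0.150 V

Sequential free energies add, so n₃E°₃ = n₁E°₁ + n₂E°₂.
With n₃ = 4, and the known step contributing 2×(-0.14) V, the unknown satisfies 2·E° = 4×(+0.005) − 2×(-0.14) = +0.300.
E° = +0.300 / 2 = +0.150 V.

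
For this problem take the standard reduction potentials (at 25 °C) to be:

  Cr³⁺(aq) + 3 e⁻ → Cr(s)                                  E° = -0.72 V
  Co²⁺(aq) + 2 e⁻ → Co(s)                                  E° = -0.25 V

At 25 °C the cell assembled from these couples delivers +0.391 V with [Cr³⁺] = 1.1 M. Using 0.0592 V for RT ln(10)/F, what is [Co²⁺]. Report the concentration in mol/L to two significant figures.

0.0023 M

Co²⁺/Co is the cathode, Cr³⁺/Cr the anode: E°cell = +0.47 V, n = 6.
Overall reaction: 3 Co²⁺(aq) + 2 Cr(s) → 3 Co(s) + 2 Cr³⁺(aq); Q = [Cr³⁺]^2/[Co²⁺]^3.
From E = E° − (0.0592/n) log Q: log Q = (E° − E)·n/0.0592 = (+0.47 − (+0.391))·6/0.0592 = 8.0068.
So 3·log[Co²⁺] = 2·log(1.1) − log Q = 0.0828 − (8.0068) = -7.9240; log[Co²⁺] = -7.9240 / 3 = -2.6413; [Co²⁺] = 10^(-2.6413) ≈ 0.0023 M.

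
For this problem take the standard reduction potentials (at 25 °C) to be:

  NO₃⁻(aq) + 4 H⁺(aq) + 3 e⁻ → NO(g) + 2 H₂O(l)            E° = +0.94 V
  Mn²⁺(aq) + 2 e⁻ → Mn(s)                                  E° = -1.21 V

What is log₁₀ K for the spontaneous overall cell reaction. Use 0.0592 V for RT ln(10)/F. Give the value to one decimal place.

Cathode: NO₃⁻/NO; anode: Mn²⁺/Mn. E°cell = +2.15 V, n = 6.
log K = nE°cell / 0.0592 = (6)(+2.15) / 0.0592 = 217.9.

217.9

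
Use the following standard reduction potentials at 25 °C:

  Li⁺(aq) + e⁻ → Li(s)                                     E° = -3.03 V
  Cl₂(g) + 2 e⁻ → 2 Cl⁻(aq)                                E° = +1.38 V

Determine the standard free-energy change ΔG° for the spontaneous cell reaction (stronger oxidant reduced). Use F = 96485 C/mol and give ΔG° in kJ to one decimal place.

-851.0 kJ

Cl₂/Cl⁻ (E° = +1.38 V) is the cathode; Li⁺/Li (E° = -3.03 V) is the anode, so E°cell = +4.41 V.
Balancing electrons gives n = 2 (lcm of 2 and 1).
ΔG° = −nFE° = −(2)(96485)(+4.41) = -850,998 J = -851.0 kJ.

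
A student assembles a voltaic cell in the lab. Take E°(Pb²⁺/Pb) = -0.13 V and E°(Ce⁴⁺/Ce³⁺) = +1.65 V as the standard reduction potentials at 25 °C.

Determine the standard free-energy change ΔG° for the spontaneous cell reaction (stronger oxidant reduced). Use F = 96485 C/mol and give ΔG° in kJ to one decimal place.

Ce⁴⁺/Ce³⁺ (E° = +1.65 V) is the cathode; Pb²⁺/Pb (E° = -0.13 V) is the anode, so E°cell = +1.78 V.
Balancing electrons gives n = 2 (lcm of 1 and 2).
ΔG° = −nFE° = −(2)(96485)(+1.78) = -343,487 J = -343.5 kJ.

-343.5 kJ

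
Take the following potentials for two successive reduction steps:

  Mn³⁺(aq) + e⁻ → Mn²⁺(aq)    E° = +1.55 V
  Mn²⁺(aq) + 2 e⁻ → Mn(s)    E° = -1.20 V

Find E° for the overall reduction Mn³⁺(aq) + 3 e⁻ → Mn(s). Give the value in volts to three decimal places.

-0.283 V

Since ΔG° = −nFE° is additive over sequential reductions, n₃E°₃ = n₁E°₁ + n₂E°₂.
E°₃ = (1×+1.55 + 2×-1.20) / 3 = (-0.850) / 3 = -0.283 V.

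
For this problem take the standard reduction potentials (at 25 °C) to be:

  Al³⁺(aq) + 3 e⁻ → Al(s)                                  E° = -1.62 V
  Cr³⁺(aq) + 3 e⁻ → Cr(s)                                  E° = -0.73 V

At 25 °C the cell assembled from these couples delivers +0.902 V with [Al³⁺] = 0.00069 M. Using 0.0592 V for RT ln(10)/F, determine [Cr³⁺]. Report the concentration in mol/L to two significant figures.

Cr³⁺/Cr is the cathode, Al³⁺/Al the anode: E°cell = +0.89 V, n = 3.
Overall reaction: Cr³⁺(aq) + Al(s) → Cr(s) + Al³⁺(aq); Q = [Al³⁺]^1/[Cr³⁺]^1.
From E = E° − (0.0592/n) log Q: log Q = (E° − E)·n/0.0592 = (+0.89 − (+0.902))·3/0.0592 = -0.6081.
So 1·log[Cr³⁺] = 1·log(0.00069) − log Q = -3.1612 − (-0.6081) = -2.5531; [Cr³⁺] = 10^(-2.5531) ≈ 0.0028 M.

0.0028 M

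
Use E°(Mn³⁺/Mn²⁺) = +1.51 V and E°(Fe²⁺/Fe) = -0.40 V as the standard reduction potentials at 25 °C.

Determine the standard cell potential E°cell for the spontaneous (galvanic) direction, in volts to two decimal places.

+1.91 V

The Mn³⁺/Mn²⁺ couple has the higher reduction potential, so it is the cathode; Fe²⁺/Fe is oxidised at the anode.
E°cell = E°(cathode) − E°(anode) = (+1.51) − (-0.40) = +1.91 V.
Since E°cell > 0, the reaction is spontaneous under standard conditions.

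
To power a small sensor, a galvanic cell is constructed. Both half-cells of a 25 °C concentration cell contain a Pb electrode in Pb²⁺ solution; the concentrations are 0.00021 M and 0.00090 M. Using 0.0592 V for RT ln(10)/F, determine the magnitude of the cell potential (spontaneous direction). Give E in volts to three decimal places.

For a concentration cell E°cell = 0. The 0.00090 M side is the cathode (reduction is favoured where [Pb²⁺] is higher).
With n = 2, E = −(0.0592/2) log([Pb²⁺]ₐₙ/[Pb²⁺]꜀ₐₜ) = −(0.0592/2) log(0.00021/0.0009) = −(0.0592/2)(-0.632) = +0.019 V.

+0.019 V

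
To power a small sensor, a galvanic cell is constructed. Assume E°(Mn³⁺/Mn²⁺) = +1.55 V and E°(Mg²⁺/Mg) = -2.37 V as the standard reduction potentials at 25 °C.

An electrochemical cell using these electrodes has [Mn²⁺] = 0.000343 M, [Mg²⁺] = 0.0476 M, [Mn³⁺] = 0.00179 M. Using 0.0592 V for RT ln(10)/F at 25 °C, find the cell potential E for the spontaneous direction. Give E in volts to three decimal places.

+4.002 V

Mn³⁺/Mn²⁺ is the cathode (higher E°), Mg²⁺/Mg the anode: E°cell = +1.55 − (-2.37) = +3.92 V, n = 2.
Overall: 2 Mn³⁺(aq) + Mg(s) → 2 Mn²⁺(aq) + Mg²⁺(aq)
Q = [Mn²⁺]^2·[Mg²⁺] / ([Mn³⁺]^2); log Q = -2.758.
E = E° − (0.0592/n) log Q = +3.92 − (0.0592/2)(-2.758) = +4.002 V.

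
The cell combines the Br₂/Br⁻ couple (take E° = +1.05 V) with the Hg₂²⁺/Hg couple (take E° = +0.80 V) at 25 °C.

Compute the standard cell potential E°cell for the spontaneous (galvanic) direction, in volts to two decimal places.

+0.25 V

The Br₂/Br⁻ couple has the higher reduction potential, so it is the cathode; Hg₂²⁺/Hg is oxidised at the anode.
E°cell = E°(cathode) − E°(anode) = (+1.05) − (+0.80) = +0.25 V.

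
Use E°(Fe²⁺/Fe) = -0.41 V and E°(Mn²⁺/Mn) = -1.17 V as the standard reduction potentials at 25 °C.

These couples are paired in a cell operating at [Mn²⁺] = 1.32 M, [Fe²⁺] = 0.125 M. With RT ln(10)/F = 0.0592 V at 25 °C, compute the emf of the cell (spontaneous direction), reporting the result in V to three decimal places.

+0.730 V

Fe²⁺/Fe is the cathode (higher E°), Mn²⁺/Mn the anode: E°cell = -0.41 − (-1.17) = +0.76 V, n = 2.
Overall: Fe²⁺(aq) + Mn(s) → Fe(s) + Mn²⁺(aq)
Q = [Mn²⁺] / ([Fe²⁺]); log Q = 1.024.
E = E° − (0.0592/n) log Q = +0.76 − (0.0592/2)(1.024) = +0.730 V.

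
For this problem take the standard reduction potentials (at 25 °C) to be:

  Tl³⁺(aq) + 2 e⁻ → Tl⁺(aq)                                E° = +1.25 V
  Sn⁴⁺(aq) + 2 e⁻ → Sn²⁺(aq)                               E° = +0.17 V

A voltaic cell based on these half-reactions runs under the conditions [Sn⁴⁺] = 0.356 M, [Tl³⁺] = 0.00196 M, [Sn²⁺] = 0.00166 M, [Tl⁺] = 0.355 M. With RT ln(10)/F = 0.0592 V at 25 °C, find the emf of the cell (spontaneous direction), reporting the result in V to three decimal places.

+0.944 V

Tl³⁺/Tl⁺ is the cathode (higher E°), Sn⁴⁺/Sn²⁺ the anode: E°cell = +1.25 − (+0.17) = +1.08 V, n = 2.
Overall: Tl³⁺(aq) + Sn²⁺(aq) → Tl⁺(aq) + Sn⁴⁺(aq)
Q = [Tl⁺]·[Sn⁴⁺] / ([Tl³⁺]·[Sn²⁺]); log Q = 4.589.
E = E° − (0.0592/n) log Q = +1.08 − (0.0592/2)(4.589) = +0.944 V.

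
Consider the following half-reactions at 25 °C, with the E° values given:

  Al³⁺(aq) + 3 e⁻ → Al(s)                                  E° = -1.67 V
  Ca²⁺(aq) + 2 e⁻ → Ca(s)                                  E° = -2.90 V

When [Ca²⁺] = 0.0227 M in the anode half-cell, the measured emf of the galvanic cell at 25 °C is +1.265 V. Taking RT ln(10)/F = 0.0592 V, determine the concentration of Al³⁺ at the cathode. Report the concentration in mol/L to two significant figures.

0.20 M

Al³⁺/Al is the cathode, Ca²⁺/Ca the anode: E°cell = +1.23 V, n = 6.
Overall reaction: 2 Al³⁺(aq) + 3 Ca(s) → 2 Al(s) + 3 Ca²⁺(aq); Q = [Ca²⁺]^3/[Al³⁺]^2.
From E = E° − (0.0592/n) log Q: log Q = (E° − E)·n/0.0592 = (+1.23 − (+1.265))·6/0.0592 = -3.5473.
So 2·log[Al³⁺] = 3·log(0.0227) − log Q = -4.9319 − (-3.5473) = -1.3846; log[Al³⁺] = -1.3846 / 2 = -0.6923; [Al³⁺] = 10^(-0.6923) ≈ 0.20 M.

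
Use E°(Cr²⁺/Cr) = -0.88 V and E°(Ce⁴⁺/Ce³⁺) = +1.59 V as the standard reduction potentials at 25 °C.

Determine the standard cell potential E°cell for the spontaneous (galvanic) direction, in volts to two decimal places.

+2.47 V

The Ce⁴⁺/Ce³⁺ couple has the higher reduction potential, so it is the cathode; Cr²⁺/Cr is oxidised at the anode.
E°cell = E°(cathode) − E°(anode) = (+1.59) − (-0.88) = +2.47 V.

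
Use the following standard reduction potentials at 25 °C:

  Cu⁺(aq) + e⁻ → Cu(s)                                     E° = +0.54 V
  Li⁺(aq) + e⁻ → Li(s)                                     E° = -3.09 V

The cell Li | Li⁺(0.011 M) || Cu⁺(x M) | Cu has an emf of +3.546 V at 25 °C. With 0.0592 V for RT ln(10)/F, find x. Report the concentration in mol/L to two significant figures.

0.00042 M

Cu⁺/Cu is the cathode, Li⁺/Li the anode: E°cell = +3.63 V, n = 1.
Overall reaction: Cu⁺(aq) + Li(s) → Cu(s) + Li⁺(aq); Q = [Li⁺]^1/[Cu⁺]^1.
From E = E° − (0.0592/n) log Q: log Q = (E° − E)·n/0.0592 = (+3.63 − (+3.546))·1/0.0592 = 1.4189.
So 1·log[Cu⁺] = 1·log(0.011) − log Q = -1.9586 − (1.4189) = -3.3775; [Cu⁺] = 10^(-3.3775) ≈ 0.00042 M.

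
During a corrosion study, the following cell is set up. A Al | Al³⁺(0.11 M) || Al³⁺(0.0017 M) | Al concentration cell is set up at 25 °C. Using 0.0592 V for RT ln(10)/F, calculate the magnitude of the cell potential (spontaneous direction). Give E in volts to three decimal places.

+0.036 V

For a concentration cell E°cell = 0. The 0.11 M side is the cathode (reduction is favoured where [Al³⁺] is higher).
With n = 3, E = −(0.0592/3) log([Al³⁺]ₐₙ/[Al³⁺]꜀ₐₜ) = −(0.0592/3) log(0.0017/0.11) = −(0.0592/3)(-1.811) = +0.036 V.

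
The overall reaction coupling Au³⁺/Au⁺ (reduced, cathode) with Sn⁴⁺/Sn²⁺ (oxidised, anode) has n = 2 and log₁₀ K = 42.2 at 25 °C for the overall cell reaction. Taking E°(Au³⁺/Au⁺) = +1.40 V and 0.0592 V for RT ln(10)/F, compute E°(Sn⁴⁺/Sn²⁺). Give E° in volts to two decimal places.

+0.15 V

E°cell = (0.0592/n)·log K = (0.0592/2)(42.2) = +1.249 V.
Since Au³⁺/Au⁺ is the cathode and Sn⁴⁺/Sn²⁺ the anode, E°cell = E°(Au³⁺/Au⁺) − E°(Sn⁴⁺/Sn²⁺).
So E°(Sn⁴⁺/Sn²⁺) = E°(Au³⁺/Au⁺) − E°cell = (+1.40) − (+1.249) = +0.15 V.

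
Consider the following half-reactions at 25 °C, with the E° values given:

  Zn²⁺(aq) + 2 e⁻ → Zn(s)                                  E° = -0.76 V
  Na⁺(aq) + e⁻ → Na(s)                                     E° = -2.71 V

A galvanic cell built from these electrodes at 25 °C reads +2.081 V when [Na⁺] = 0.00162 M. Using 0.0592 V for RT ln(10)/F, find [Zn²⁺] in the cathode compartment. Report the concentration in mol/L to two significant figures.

0.070 M

Zn²⁺/Zn is the cathode, Na⁺/Na the anode: E°cell = +1.95 V, n = 2.
Overall reaction: Zn²⁺(aq) + 2 Na(s) → Zn(s) + 2 Na⁺(aq); Q = [Na⁺]^2/[Zn²⁺]^1.
From E = E° − (0.0592/n) log Q: log Q = (E° − E)·n/0.0592 = (+1.95 − (+2.081))·2/0.0592 = -4.4257.
So 1·log[Zn²⁺] = 2·log(0.00162) − log Q = -5.5810 − (-4.4257) = -1.1553; [Zn²⁺] = 10^(-1.1553) ≈ 0.070 M.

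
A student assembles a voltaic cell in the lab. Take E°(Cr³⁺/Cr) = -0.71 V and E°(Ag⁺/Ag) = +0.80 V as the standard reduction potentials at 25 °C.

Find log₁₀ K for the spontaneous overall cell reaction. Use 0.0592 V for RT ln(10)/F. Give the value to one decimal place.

Cathode: Ag⁺/Ag; anode: Cr³⁺/Cr. E°cell = +1.51 V, n = 3.
log K = nE°cell / 0.0592 = (3)(+1.51) / 0.0592 = 76.5.

76.5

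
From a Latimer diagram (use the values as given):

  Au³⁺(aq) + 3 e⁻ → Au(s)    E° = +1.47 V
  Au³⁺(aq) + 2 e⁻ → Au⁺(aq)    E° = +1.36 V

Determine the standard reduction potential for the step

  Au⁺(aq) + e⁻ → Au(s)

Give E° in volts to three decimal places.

Sequential free energies add, so n₃E°₃ = n₁E°₁ + n₂E°₂.
With n₃ = 3, and the known step contributing 2×(+1.36) V, the unknown satisfies 1·E° = 3×(+1.47) − 2×(+1.36) = +1.690.
E° = +1.690 / 1 = +1.690 V.

+1.690 V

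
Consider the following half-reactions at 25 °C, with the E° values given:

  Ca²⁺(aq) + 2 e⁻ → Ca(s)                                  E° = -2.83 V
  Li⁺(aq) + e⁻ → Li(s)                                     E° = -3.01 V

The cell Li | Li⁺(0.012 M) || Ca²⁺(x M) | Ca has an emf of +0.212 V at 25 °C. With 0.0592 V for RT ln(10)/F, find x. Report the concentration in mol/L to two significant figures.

0.0017 M

Ca²⁺/Ca is the cathode, Li⁺/Li the anode: E°cell = +0.18 V, n = 2.
Overall reaction: Ca²⁺(aq) + 2 Li(s) → Ca(s) + 2 Li⁺(aq); Q = [Li⁺]^2/[Ca²⁺]^1.
From E = E° − (0.0592/n) log Q: log Q = (E° − E)·n/0.0592 = (+0.18 − (+0.212))·2/0.0592 = -1.0811.
So 1·log[Ca²⁺] = 2·log(0.012) − log Q = -3.8416 − (-1.0811) = -2.7605; [Ca²⁺] = 10^(-2.7605) ≈ 0.0017 M.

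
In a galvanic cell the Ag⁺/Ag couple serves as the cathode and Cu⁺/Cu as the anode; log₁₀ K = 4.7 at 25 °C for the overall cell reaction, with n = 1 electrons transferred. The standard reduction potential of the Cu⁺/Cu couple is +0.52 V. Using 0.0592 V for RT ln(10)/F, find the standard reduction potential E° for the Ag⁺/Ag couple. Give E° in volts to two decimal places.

+0.80 V

E°cell = (0.0592/n)·log K = (0.0592/1)(4.7) = +0.278 V.
Since Ag⁺/Ag is the cathode and Cu⁺/Cu the anode, E°cell = E°(Ag⁺/Ag) − E°(Cu⁺/Cu).
So E°(Ag⁺/Ag) = E°cell + E°(Cu⁺/Cu) = +0.278 + (+0.52) = +0.80 V.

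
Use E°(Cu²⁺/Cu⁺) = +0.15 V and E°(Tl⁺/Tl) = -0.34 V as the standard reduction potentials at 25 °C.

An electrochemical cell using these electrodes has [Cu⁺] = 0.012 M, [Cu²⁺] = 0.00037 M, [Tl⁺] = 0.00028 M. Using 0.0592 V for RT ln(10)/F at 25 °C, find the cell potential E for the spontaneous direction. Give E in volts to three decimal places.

+0.611 V

Cu²⁺/Cu⁺ is the cathode (higher E°), Tl⁺/Tl the anode: E°cell = +0.15 − (-0.34) = +0.49 V, n = 1.
Overall: Cu²⁺(aq) + Tl(s) → Cu⁺(aq) + Tl⁺(aq)
Q = [Cu⁺]·[Tl⁺] / ([Cu²⁺]); log Q = -2.042.
E = E° − (0.0592/n) log Q = +0.49 − (0.0592/1)(-2.042) = +0.611 V.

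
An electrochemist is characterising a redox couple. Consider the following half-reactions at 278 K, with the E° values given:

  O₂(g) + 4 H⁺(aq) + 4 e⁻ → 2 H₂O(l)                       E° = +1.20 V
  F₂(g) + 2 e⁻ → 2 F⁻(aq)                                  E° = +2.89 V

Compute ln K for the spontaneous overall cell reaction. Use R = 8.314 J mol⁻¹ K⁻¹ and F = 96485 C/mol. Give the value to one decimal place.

Cathode: F₂/F⁻; anode: O₂/H₂O. E°cell = (+2.89) − (+1.20) = +1.69 V, with n = 4.
ΔG° = −nFE° = −RT ln K, so ln K = nFE°/(RT) = (4)(96485)(+1.69) / ((8.314)(278)) = 282.197.

282.2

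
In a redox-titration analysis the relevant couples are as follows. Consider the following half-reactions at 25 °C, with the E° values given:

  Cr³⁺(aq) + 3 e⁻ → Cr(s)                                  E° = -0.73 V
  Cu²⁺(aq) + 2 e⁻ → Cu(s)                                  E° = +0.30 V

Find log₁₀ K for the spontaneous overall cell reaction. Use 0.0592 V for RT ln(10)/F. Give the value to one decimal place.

Cathode: Cu²⁺/Cu; anode: Cr³⁺/Cr. E°cell = +1.03 V, n = 6.
log K = nE°cell / 0.0592 = (6)(+1.03) / 0.0592 = 104.4.

104.4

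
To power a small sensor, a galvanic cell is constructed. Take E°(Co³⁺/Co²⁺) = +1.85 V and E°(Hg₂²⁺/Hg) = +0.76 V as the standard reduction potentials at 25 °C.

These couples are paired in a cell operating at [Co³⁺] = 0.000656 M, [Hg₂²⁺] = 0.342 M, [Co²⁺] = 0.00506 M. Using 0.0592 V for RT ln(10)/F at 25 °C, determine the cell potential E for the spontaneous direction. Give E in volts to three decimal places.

+1.051 V

Co³⁺/Co²⁺ is the cathode (higher E°), Hg₂²⁺/Hg the anode: E°cell = +1.85 − (+0.76) = +1.09 V, n = 2.
Overall: 2 Co³⁺(aq) + 2 Hg(l) → 2 Co²⁺(aq) + Hg₂²⁺(aq)
Q = [Co²⁺]^2·[Hg₂²⁺] / ([Co³⁺]^2); log Q = 1.309.
E = E° − (0.0592/n) log Q = +1.09 − (0.0592/2)(1.309) = +1.051 V.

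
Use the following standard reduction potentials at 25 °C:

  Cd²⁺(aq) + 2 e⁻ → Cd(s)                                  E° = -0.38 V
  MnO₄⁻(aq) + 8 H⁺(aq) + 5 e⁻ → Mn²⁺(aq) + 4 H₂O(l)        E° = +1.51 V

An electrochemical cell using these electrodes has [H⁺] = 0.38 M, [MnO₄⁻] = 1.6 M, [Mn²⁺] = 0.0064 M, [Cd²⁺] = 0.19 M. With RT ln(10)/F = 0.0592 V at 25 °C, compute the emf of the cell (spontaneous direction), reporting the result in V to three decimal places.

+1.900 V

MnO₄⁻/Mn²⁺ is the cathode (higher E°), Cd²⁺/Cd the anode: E°cell = +1.51 − (-0.38) = +1.89 V, n = 10.
Overall: 2 MnO₄⁻(aq) + 16 H⁺(aq) + 5 Cd(s) → 2 Mn²⁺(aq) + 8 H₂O(l) + 5 Cd²⁺(aq)
Q = [Mn²⁺]^2·[Cd²⁺]^5 / ([MnO₄⁻]^2·[H⁺]^16); log Q = -1.679.
E = E° − (0.0592/n) log Q = +1.89 − (0.0592/10)(-1.679) = +1.900 V.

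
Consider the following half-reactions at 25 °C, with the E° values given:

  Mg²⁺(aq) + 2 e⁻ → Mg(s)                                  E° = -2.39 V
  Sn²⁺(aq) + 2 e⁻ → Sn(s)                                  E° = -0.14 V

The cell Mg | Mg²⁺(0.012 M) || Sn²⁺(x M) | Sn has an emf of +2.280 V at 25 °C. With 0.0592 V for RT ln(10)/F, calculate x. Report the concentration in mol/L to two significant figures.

Sn²⁺/Sn is the cathode, Mg²⁺/Mg the anode: E°cell = +2.25 V, n = 2.
Overall reaction: Sn²⁺(aq) + Mg(s) → Sn(s) + Mg²⁺(aq); Q = [Mg²⁺]^1/[Sn²⁺]^1.
From E = E° − (0.0592/n) log Q: log Q = (E° − E)·n/0.0592 = (+2.25 − (+2.280))·2/0.0592 = -1.0135.
So 1·log[Sn²⁺] = 1·log(0.012) − log Q = -1.9208 − (-1.0135) = -0.9073; [Sn²⁺] = 10^(-0.9073) ≈ 0.12 M.

0.12 M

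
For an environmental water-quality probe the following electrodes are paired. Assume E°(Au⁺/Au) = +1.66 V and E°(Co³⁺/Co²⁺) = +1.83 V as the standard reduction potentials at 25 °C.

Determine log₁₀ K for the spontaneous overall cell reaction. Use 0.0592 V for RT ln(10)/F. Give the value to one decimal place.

2.9

Cathode: Co³⁺/Co²⁺; anode: Au⁺/Au. E°cell = +0.17 V, n = 1.
log K = nE°cell / 0.0592 = (1)(+0.17) / 0.0592 = 2.9.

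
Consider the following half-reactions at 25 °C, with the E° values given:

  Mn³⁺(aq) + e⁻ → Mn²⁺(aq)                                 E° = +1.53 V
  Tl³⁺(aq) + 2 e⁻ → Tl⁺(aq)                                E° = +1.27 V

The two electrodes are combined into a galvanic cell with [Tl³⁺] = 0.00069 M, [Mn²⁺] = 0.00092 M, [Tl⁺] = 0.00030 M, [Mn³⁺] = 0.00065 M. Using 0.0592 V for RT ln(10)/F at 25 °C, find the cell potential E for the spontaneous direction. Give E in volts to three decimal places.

+0.240 V

Mn³⁺/Mn²⁺ is the cathode (higher E°), Tl³⁺/Tl⁺ the anode: E°cell = +1.53 − (+1.27) = +0.26 V, n = 2.
Overall: 2 Mn³⁺(aq) + Tl⁺(aq) → 2 Mn²⁺(aq) + Tl³⁺(aq)
Q = [Mn²⁺]^2·[Tl³⁺] / ([Mn³⁺]^2·[Tl⁺]); log Q = 0.663.
E = E° − (0.0592/n) log Q = +0.26 − (0.0592/2)(0.663) = +0.240 V.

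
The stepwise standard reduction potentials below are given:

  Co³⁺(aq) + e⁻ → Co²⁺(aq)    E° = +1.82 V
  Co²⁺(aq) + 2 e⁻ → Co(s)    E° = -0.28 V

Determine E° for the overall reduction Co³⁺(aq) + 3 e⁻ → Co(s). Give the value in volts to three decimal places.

Since ΔG° = −nFE° is additive over sequential reductions, n₃E°₃ = n₁E°₁ + n₂E°₂.
E°₃ = (1×+1.82 + 2×-0.28) / 3 = (+1.260) / 3 = +0.420 V.
Simply averaging or adding the two E° values would be wrong; the electron-weighted sum is required.

+0.420 V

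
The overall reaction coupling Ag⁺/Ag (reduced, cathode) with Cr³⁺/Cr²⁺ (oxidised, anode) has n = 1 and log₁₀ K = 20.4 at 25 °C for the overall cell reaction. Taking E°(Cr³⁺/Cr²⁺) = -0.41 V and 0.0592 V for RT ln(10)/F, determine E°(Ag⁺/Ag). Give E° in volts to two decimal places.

E°cell = (0.0592/n)·log K = (0.0592/1)(20.4) = +1.208 V.
Since Ag⁺/Ag is the cathode and Cr³⁺/Cr²⁺ the anode, E°cell = E°(Ag⁺/Ag) − E°(Cr³⁺/Cr²⁺).
So E°(Ag⁺/Ag) = E°cell + E°(Cr³⁺/Cr²⁺) = +1.208 + (-0.41) = +0.80 V.

+0.80 V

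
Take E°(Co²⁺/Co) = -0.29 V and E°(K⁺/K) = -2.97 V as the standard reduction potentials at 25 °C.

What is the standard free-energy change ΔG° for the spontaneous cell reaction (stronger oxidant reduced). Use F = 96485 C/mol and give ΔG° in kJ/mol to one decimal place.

Co²⁺/Co (E° = -0.29 V) is the cathode; K⁺/K (E° = -2.97 V) is the anode, so E°cell = +2.68 V.
Balancing electrons gives n = 2 (lcm of 2 and 1).
ΔG° = −nFE° = −(2)(96485)(+2.68) = -517,160 J = -517.2 kJ/mol.

-517.2 kJ/mol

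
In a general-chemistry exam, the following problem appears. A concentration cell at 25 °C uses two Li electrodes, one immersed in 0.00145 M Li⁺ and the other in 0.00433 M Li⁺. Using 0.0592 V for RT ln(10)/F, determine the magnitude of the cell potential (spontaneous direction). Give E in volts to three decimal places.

For a concentration cell E°cell = 0. The 0.00433 M side is the cathode (reduction is favoured where [Li⁺] is higher).
With n = 1, E = −(0.0592/1) log([Li⁺]ₐₙ/[Li⁺]꜀ₐₜ) = −(0.0592/1) log(0.00145/0.00433) = −(0.0592/1)(-0.475) = +0.028 V.

+0.028 V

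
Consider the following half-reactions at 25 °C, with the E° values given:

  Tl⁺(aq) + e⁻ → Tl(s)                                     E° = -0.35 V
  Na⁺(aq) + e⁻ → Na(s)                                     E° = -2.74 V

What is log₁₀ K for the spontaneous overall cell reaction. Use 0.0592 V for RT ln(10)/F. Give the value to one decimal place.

40.4

Cathode: Tl⁺/Tl; anode: Na⁺/Na. E°cell = +2.39 V, n = 1.
log K = nE°cell / 0.0592 = (1)(+2.39) / 0.0592 = 40.4.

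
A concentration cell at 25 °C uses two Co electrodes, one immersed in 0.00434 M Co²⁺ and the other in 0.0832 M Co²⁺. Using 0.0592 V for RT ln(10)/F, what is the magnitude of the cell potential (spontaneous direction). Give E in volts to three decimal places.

+0.038 V

For a concentration cell E°cell = 0. The 0.0832 M side is the cathode (reduction is favoured where [Co²⁺] is higher).
With n = 2, E = −(0.0592/2) log([Co²⁺]ₐₙ/[Co²⁺]꜀ₐₜ) = −(0.0592/2) log(0.00434/0.0832) = −(0.0592/2)(-1.283) = +0.038 V.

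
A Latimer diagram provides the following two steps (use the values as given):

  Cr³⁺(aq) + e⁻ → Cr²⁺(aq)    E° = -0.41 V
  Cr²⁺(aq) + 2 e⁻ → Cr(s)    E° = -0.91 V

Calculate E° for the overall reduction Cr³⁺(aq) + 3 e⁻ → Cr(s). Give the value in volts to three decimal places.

Since ΔG° = −nFE° is additive over sequential reductions, n₃E°₃ = n₁E°₁ + n₂E°₂.
E°₃ = (1×-0.41 + 2×-0.91) / 3 = (-2.230) / 3 = -0.743 V.

-0.743 V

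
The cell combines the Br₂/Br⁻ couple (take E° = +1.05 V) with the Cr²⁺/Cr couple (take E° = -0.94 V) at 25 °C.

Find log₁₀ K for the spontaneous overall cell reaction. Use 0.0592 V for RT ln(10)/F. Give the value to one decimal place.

67.2

Cathode: Br₂/Br⁻; anode: Cr²⁺/Cr. E°cell = +1.99 V, n = 2.
log K = nE°cell / 0.0592 = (2)(+1.99) / 0.0592 = 67.2.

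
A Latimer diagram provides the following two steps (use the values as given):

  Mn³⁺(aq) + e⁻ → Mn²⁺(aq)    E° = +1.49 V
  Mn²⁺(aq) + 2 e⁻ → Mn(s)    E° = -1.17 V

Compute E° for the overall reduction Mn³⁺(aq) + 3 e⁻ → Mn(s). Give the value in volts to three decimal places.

Since ΔG° = −nFE° is additive over sequential reductions, n₃E°₃ = n₁E°₁ + n₂E°₂.
E°₃ = (1×+1.49 + 2×-1.17) / 3 = (-0.850) / 3 = -0.283 V.

-0.283 V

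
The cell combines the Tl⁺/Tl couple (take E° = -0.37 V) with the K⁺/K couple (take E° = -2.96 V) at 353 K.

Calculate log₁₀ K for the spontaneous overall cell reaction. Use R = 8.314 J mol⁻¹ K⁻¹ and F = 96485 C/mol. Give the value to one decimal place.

37.0

Cathode: Tl⁺/Tl; anode: K⁺/K. E°cell = (-0.37) − (-2.96) = +2.59 V, with n = 1.
ΔG° = −nFE° = −RT ln K, so ln K = nFE°/(RT) = (1)(96485)(+2.59) / ((8.314)(353)) = 85.148.
log₁₀ K = 85.148 / ln 10 = 37.0.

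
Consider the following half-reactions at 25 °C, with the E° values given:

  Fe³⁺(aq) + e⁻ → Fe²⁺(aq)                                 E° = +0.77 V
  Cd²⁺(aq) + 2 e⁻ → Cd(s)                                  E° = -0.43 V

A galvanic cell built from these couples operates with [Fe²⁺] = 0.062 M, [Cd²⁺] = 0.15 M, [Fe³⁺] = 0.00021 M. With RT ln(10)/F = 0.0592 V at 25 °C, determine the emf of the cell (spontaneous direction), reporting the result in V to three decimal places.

Fe³⁺/Fe²⁺ is the cathode (higher E°), Cd²⁺/Cd the anode: E°cell = +0.77 − (-0.43) = +1.20 V, n = 2.
Overall: 2 Fe³⁺(aq) + Cd(s) → 2 Fe²⁺(aq) + Cd²⁺(aq)
Q = [Fe²⁺]^2·[Cd²⁺] / ([Fe³⁺]^2); log Q = 4.116.
E = E° − (0.0592/n) log Q = +1.20 − (0.0592/2)(4.116) = +1.078 V.

+1.078 V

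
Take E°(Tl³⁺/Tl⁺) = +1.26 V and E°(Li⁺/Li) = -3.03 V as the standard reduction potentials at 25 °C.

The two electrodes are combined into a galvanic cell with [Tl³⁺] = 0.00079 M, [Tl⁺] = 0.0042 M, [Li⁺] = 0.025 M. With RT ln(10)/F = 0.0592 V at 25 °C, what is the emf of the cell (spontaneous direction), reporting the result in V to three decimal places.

+4.363 V

Tl³⁺/Tl⁺ is the cathode (higher E°), Li⁺/Li the anode: E°cell = +1.26 − (-3.03) = +4.29 V, n = 2.
Overall: Tl³⁺(aq) + 2 Li(s) → Tl⁺(aq) + 2 Li⁺(aq)
Q = [Tl⁺]·[Li⁺]^2 / ([Tl³⁺]); log Q = -2.478.
E = E° − (0.0592/n) log Q = +4.29 − (0.0592/2)(-2.478) = +4.363 V.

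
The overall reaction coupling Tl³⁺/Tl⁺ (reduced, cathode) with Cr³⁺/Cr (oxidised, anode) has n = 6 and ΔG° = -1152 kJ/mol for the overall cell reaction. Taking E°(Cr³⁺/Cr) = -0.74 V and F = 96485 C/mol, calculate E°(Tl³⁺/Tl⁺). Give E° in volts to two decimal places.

E°cell = −ΔG°/(nF) = −(-1152×10³)/((6)(96485)) = +1.990 V.
Since Tl³⁺/Tl⁺ is the cathode and Cr³⁺/Cr the anode, E°cell = E°(Tl³⁺/Tl⁺) − E°(Cr³⁺/Cr).
So E°(Tl³⁺/Tl⁺) = E°cell + E°(Cr³⁺/Cr) = +1.990 + (-0.74) = +1.25 V.

+1.25 V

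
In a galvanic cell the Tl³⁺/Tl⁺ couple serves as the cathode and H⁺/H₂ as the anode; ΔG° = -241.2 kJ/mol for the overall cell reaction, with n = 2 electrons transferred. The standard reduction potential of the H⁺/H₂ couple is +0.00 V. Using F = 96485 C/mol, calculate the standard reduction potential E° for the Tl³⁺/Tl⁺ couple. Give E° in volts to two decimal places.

E°cell = −ΔG°/(nF) = −(-241.2×10³)/((2)(96485)) = +1.250 V.
Since Tl³⁺/Tl⁺ is the cathode and H⁺/H₂ the anode, E°cell = E°(Tl³⁺/Tl⁺) − E°(H⁺/H₂).
So E°(Tl³⁺/Tl⁺) = E°cell + E°(H⁺/H₂) = +1.250 + (+0.00) = +1.25 V.

+1.25 V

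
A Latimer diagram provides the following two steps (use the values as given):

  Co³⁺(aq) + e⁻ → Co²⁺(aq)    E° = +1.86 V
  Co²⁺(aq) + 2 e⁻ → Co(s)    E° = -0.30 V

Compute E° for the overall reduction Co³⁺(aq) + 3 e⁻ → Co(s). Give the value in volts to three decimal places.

Standard free energies of sequential steps add: ΔG°₃ = ΔG°₁ + ΔG°₂, so n₃E°₃ = n₁E°₁ + n₂E°₂.
E°₃ = (1×+1.86 + 2×-0.30) / 3 = (+1.260) / 3 = +0.420 V.
Simply averaging or adding the two E° values would be wrong; the electron-weighted sum is required.

+0.420 V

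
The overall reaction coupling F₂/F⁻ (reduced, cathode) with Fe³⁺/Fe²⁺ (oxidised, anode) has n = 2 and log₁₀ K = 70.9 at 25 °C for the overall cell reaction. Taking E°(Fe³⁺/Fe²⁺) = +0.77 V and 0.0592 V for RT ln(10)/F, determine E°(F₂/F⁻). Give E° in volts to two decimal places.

+2.87 V

E°cell = (0.0592/n)·log K = (0.0592/2)(70.9) = +2.099 V.
Since F₂/F⁻ is the cathode and Fe³⁺/Fe²⁺ the anode, E°cell = E°(F₂/F⁻) − E°(Fe³⁺/Fe²⁺).
So E°(F₂/F⁻) = E°cell + E°(Fe³⁺/Fe²⁺) = +2.099 + (+0.77) = +2.87 V.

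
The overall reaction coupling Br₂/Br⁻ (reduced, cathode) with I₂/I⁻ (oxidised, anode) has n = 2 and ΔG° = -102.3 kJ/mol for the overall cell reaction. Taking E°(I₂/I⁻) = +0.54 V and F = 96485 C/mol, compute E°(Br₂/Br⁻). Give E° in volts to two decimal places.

E°cell = −ΔG°/(nF) = −(-102.3×10³)/((2)(96485)) = +0.530 V.
Since Br₂/Br⁻ is the cathode and I₂/I⁻ the anode, E°cell = E°(Br₂/Br⁻) − E°(I₂/I⁻).
So E°(Br₂/Br⁻) = E°cell + E°(I₂/I⁻) = +0.530 + (+0.54) = +1.07 V.

+1.07 V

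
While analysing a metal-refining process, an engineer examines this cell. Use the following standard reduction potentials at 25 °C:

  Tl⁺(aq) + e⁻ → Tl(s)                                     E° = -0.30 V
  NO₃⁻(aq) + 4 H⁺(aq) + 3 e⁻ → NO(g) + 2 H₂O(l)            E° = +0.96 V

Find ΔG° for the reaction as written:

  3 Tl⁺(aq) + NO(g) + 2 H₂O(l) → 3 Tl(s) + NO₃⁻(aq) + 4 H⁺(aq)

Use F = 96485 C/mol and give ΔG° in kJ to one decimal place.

+364.7 kJ

As written, Tl⁺/Tl is reduced (cathode) and NO₃⁻/NO is oxidised (anode), so E°cell = (-0.30) − (+0.96) = -1.26 V.
Balancing electrons gives n = 3.
ΔG° = −nFE° = −(3)(96485)(-1.26) = 364,713 J = +364.7 kJ.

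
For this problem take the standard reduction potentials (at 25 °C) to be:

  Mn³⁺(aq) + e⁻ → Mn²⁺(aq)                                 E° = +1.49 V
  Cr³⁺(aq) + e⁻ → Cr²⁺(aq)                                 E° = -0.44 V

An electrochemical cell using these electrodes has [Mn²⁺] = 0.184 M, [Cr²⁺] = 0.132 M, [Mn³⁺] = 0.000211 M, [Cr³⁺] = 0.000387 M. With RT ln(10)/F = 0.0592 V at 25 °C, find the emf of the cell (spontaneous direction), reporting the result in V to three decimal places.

+1.906 V

Mn³⁺/Mn²⁺ is the cathode (higher E°), Cr³⁺/Cr²⁺ the anode: E°cell = +1.49 − (-0.44) = +1.93 V, n = 1.
Overall: Mn³⁺(aq) + Cr²⁺(aq) → Mn²⁺(aq) + Cr³⁺(aq)
Q = [Mn²⁺]·[Cr³⁺] / ([Mn³⁺]·[Cr²⁺]); log Q = 0.408.
E = E° − (0.0592/n) log Q = +1.93 − (0.0592/1)(0.408) = +1.906 V.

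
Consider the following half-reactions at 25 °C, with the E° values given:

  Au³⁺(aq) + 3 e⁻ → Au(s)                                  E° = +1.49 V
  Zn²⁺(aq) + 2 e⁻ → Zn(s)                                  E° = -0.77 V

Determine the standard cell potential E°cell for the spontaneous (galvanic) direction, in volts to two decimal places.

+2.26 V

The Au³⁺/Au couple has the higher reduction potential, so it is the cathode; Zn²⁺/Zn is oxidised at the anode.
E°cell = E°(cathode) − E°(anode) = (+1.49) − (-0.77) = +2.26 V.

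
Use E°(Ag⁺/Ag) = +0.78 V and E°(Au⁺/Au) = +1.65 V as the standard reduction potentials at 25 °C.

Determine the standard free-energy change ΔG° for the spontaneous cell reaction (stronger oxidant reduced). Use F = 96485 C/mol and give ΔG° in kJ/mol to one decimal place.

-83.9 kJ/mol

Au⁺/Au (E° = +1.65 V) is the cathode; Ag⁺/Ag (E° = +0.78 V) is the anode, so E°cell = +0.87 V.
Balancing electrons gives n = 1 (lcm of 1 and 1).
ΔG° = −nFE° = −(1)(96485)(+0.87) = -83,942 J = -83.9 kJ/mol.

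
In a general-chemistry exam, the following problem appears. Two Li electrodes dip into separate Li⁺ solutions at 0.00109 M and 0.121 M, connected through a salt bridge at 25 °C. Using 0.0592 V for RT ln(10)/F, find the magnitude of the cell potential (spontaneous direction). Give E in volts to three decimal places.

+0.121 V

For a concentration cell E°cell = 0. The 0.121 M side is the cathode (reduction is favoured where [Li⁺] is higher).
With n = 1, E = −(0.0592/1) log([Li⁺]ₐₙ/[Li⁺]꜀ₐₜ) = −(0.0592/1) log(0.00109/0.121) = −(0.0592/1)(-2.045) = +0.121 V.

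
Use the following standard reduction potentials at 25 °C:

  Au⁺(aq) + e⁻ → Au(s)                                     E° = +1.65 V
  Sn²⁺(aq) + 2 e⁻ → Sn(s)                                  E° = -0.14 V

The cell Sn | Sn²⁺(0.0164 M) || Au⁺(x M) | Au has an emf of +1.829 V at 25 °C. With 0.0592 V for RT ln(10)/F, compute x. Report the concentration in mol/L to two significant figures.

0.58 M

Au⁺/Au is the cathode, Sn²⁺/Sn the anode: E°cell = +1.79 V, n = 2.
Overall reaction: 2 Au⁺(aq) + Sn(s) → 2 Au(s) + Sn²⁺(aq); Q = [Sn²⁺]^1/[Au⁺]^2.
From E = E° − (0.0592/n) log Q: log Q = (E° − E)·n/0.0592 = (+1.79 − (+1.829))·2/0.0592 = -1.3176.
So 2·log[Au⁺] = 1·log(0.0164) − log Q = -1.7852 − (-1.3176) = -0.4676; log[Au⁺] = -0.4676 / 2 = -0.2338; [Au⁺] = 10^(-0.2338) ≈ 0.58 M.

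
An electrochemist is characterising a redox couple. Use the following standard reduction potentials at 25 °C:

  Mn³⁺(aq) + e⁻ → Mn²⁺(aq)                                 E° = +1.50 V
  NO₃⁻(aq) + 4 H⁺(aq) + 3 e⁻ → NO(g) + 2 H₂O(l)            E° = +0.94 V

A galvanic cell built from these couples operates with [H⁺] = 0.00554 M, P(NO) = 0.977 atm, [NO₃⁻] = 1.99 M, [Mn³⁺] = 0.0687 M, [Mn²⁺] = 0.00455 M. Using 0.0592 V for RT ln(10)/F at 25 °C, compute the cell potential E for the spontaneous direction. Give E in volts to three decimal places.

+0.802 V

Mn³⁺/Mn²⁺ is the cathode (higher E°), NO₃⁻/NO the anode: E°cell = +1.50 − (+0.94) = +0.56 V, n = 3.
Overall: 3 Mn³⁺(aq) + NO(g) + 2 H₂O(l) → 3 Mn²⁺(aq) + NO₃⁻(aq) + 4 H⁺(aq)
Q = [Mn²⁺]^3·[NO₃⁻]·[H⁺]^4 / ([Mn³⁺]^3·P(NO)); log Q = -12.254.
E = E° − (0.0592/n) log Q = +0.56 − (0.0592/3)(-12.254) = +0.802 V.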